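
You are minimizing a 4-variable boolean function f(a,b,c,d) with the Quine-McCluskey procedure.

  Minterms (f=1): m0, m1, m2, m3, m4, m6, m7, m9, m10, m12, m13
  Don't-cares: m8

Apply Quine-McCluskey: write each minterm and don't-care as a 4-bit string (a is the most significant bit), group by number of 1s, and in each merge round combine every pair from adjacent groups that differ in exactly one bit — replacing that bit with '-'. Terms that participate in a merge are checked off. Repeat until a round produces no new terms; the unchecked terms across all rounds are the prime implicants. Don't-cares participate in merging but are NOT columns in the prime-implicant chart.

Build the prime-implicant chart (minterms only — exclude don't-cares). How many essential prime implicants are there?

size-2^0 implicants → 0000(✓)  0001(✓)  0010(✓)  0011(✓)  0100(✓)  0110(✓)  0111(✓)  1000(✓)  1001(✓)  1010(✓)  1100(✓)  1101(✓)
size-2^1 implicants → -000(✓)  -001(✓)  -010(✓)  -100(✓)  0-00(✓)  0-10(✓)  0-11(✓)  00-0(✓)  00-1(✓)  000-(✓)  001-(✓)  01-0(✓)  011-(✓)  1-00(✓)  1-01(✓)  10-0(✓)  100-(✓)  110-(✓)
size-2^2 implicants → --00  -0-0  -00-  0--0  0-1-  00--  1-0-
Unchecked terms (primes): --00, -0-0, -00-, 0--0, 0-1-, 00--, 1-0-
Minterm coverage:
  m0 ⊆ --00,-0-0,-00-,0--0,00--
  m1 ⊆ -00-,00--
  m2 ⊆ -0-0,0--0,0-1-,00--
  m3 ⊆ 0-1-,00--
  m4 ⊆ --00,0--0
  m6 ⊆ 0--0,0-1-
  m7 ⊆ 0-1- [E]
  m9 ⊆ -00-,1-0-
  m10 ⊆ -0-0 [E]
  m12 ⊆ --00,1-0-
  m13 ⊆ 1-0- [E]
E = {-0-0, 0-1-, 1-0-}

3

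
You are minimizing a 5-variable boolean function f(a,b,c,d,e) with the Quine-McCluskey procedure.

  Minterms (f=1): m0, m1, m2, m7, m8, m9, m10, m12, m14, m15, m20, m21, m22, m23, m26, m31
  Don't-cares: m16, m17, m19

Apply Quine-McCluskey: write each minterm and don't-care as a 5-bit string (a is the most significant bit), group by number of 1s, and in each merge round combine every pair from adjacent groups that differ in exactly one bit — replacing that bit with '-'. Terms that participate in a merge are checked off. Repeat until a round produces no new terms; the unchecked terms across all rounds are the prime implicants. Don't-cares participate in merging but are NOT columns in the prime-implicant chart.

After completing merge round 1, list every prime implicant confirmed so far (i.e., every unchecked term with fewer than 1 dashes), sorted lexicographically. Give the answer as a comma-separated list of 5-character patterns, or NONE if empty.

NONE

Round 0: 00000✓ 00001✓ 00010✓ 00111✓ 01000✓ 01001✓ 01010✓ 01100✓ 01110✓ 01111✓ 10000✓ 10001✓ 10011✓ 10100✓ 10101✓ 10110✓ 10111✓ 11010✓ 11111✓
Round 1: -0000✓ -0001✓ -0111✓ -1010 -1111✓ 0-000✓ 0-001✓ 0-010✓ 0-111✓ 000-0✓ 0000-✓ 01-00✓ 01-10✓ 010-0✓ 0100-✓ 011-0✓ 0111- 1-111✓ 10-00✓ 10-01✓ 10-11✓ 100-1✓ 1000-✓ 101-0✓ 101-1✓ 1010-✓ 1011-✓
Round 2: --111 -000- 0-0-0 0-00- 01--0 10--1 10-0- 101--
PIs = {--111, -000-, -1010, 0-0-0, 0-00-, 01--0, 0111-, 10--1, 10-0-, 101--}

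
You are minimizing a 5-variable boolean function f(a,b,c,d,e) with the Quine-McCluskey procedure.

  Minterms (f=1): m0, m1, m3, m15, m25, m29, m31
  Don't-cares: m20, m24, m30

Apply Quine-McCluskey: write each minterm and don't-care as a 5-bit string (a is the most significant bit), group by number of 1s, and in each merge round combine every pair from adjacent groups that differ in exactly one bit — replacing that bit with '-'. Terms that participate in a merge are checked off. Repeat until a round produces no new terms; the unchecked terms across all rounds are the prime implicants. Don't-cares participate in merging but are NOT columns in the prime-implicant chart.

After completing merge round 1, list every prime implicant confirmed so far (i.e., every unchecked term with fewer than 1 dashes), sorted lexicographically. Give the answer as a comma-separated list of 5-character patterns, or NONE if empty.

Round 0: 00000✓ 00001✓ 00011✓ 01111✓ 10100 11000✓ 11001✓ 11101✓ 11110✓ 11111✓
Round 1: -1111 000-1 0000- 11-01 1100- 111-1 1111-
PIs = {-1111, 000-1, 0000-, 10100, 11-01, 1100-, 111-1, 1111-}

10100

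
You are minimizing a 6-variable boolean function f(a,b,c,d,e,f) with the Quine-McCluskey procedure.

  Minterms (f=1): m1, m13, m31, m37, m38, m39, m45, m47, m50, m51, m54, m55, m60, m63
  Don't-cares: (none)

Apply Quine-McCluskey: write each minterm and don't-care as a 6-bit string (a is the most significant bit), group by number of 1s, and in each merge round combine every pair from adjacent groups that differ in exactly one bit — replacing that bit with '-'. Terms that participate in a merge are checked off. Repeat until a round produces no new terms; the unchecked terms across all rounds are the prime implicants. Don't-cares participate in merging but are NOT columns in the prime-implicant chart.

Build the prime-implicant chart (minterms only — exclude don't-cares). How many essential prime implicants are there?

7

[col 0] 000001, 001101*, 011111*, 100101*, 100110*, 100111*, 101101*, 101111*, 110010*, 110011*, 110110*, 110111*, 111100, 111111*
[col 1] -01101, -11111, 1-0110*, 1-0111*, 1-1111*, 10-101*, 10-111*, 1001-1*, 10011-*, 1011-1*, 11-111*, 110-10*, 110-11*, 11001-*, 11011-*
[col 2] 1--111, 1-011-, 10-1-1, 110-1-
Prime implicants: -01101, -11111, 000001, 1--111, 1-011-, 10-1-1, 110-1-, 111100
PI chart (minterm → PIs covering it):
  1 | 000001  (sole → essential)
  13 | -01101  (sole → essential)
  31 | -11111  (sole → essential)
  37 | 10-1-1  (sole → essential)
  38 | 1-011-  (sole → essential)
  39 | 1--111,1-011-,10-1-1
  45 | -01101,10-1-1
  47 | 1--111,10-1-1
  50 | 110-1-  (sole → essential)
  51 | 110-1-  (sole → essential)
  54 | 1-011-,110-1-
  55 | 1--111,1-011-,110-1-
  60 | 111100  (sole → essential)
  63 | -11111,1--111
Essential prime implicants: -01101, -11111, 000001, 1-011-, 10-1-1, 110-1-, 111100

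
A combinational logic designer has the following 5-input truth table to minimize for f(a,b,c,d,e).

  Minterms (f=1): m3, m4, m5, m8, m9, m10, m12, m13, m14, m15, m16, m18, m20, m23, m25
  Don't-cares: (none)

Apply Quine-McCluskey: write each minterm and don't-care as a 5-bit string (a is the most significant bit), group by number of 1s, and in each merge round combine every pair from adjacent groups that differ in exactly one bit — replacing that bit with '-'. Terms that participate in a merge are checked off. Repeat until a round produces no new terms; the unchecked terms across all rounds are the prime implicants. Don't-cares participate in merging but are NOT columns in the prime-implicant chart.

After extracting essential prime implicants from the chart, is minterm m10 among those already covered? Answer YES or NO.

YES

Round 0: 00011 00100✓ 00101✓ 01000✓ 01001✓ 01010✓ 01100✓ 01101✓ 01110✓ 01111✓ 10000✓ 10010✓ 10100✓ 10111 11001✓
Round 1: -0100 -1001 0-100✓ 0-101✓ 0010-✓ 01-00✓ 01-01✓ 01-10✓ 010-0✓ 0100-✓ 011-0✓ 011-1✓ 0110-✓ 0111-✓ 10-00 100-0
Round 2: 0-10- 01--0 01-0- 011--
PIs = {-0100, -1001, 0-10-, 00011, 01--0, 01-0-, 011--, 10-00, 100-0, 10111}
Coverage chart:
  m3: 00011 ←essential
  m4: -0100,0-10-
  m5: 0-10- ←essential
  m8: 01--0,01-0-
  m9: -1001,01-0-
  m10: 01--0 ←essential
  m12: 0-10-,01--0,01-0-,011--
  m13: 0-10-,01-0-,011--
  m14: 01--0,011--
  m15: 011-- ←essential
  m16: 10-00,100-0
  m18: 100-0 ←essential
  m20: -0100,10-00
  m23: 10111 ←essential
  m25: -1001 ←essential
Essential: -1001, 0-10-, 00011, 01--0, 011--, 100-0, 10111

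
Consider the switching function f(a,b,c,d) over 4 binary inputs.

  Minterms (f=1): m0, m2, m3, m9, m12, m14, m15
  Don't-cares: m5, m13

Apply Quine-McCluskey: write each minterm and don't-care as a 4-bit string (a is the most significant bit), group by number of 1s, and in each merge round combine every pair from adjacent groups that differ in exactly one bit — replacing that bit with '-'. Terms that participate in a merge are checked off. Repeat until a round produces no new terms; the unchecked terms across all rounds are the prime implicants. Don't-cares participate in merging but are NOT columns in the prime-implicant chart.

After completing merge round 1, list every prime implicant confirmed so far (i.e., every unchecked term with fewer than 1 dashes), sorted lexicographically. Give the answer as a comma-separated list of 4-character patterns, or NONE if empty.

NONE

size-2^0 implicants → 0000(✓)  0010(✓)  0011(✓)  0101(✓)  1001(✓)  1100(✓)  1101(✓)  1110(✓)  1111(✓)
size-2^1 implicants → -101  00-0  001-  1-01  11-0(✓)  11-1(✓)  110-(✓)  111-(✓)
size-2^2 implicants → 11--
Unchecked terms (primes): -101, 00-0, 001-, 1-01, 11--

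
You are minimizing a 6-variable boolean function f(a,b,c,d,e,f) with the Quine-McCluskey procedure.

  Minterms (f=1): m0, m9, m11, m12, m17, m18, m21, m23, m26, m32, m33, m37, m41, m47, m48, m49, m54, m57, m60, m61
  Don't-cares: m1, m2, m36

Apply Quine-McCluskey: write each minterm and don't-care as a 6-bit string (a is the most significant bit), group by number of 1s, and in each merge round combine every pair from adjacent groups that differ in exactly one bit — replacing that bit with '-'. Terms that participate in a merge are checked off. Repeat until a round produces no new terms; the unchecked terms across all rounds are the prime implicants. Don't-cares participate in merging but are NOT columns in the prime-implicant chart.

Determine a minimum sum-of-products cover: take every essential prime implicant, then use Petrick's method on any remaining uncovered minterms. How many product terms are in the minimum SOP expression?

12

size-2^0 implicants → 000000(✓)  000001(✓)  000010(✓)  001001(✓)  001011(✓)  001100  010001(✓)  010010(✓)  010101(✓)  010111(✓)  011010(✓)  100000(✓)  100001(✓)  100100(✓)  100101(✓)  101001(✓)  101111  110000(✓)  110001(✓)  110110  111001(✓)  111100(✓)  111101(✓)
size-2^1 implicants → -00000(✓)  -00001(✓)  -01001(✓)  -10001(✓)  0-0001(✓)  0-0010  00-001(✓)  0000-0  00000-(✓)  0010-1  01-010  010-01  0101-1  1-0000(✓)  1-0001(✓)  1-1001(✓)  10-001(✓)  100-00(✓)  100-01(✓)  10000-(✓)  10010-(✓)  11-001(✓)  11000-(✓)  111-01  11110-
size-2^2 implicants → --0001  -0-001  -0000-  1--001  1-000-  100-0-
Unchecked terms (primes): --0001, -0-001, -0000-, 0-0010, 0000-0, 0010-1, 001100, 01-010, 010-01, 0101-1, 1--001, 1-000-, 100-0-, 101111, 110110, 111-01, 11110-
Minterm coverage:
  m0 ⊆ -0000-,0000-0
  m9 ⊆ -0-001,0010-1
  m11 ⊆ 0010-1 [E]
  m12 ⊆ 001100 [E]
  m17 ⊆ --0001,010-01
  m18 ⊆ 0-0010,01-010
  m21 ⊆ 010-01,0101-1
  m23 ⊆ 0101-1 [E]
  m26 ⊆ 01-010 [E]
  m32 ⊆ -0000-,1-000-,100-0-
  m33 ⊆ --0001,-0-001,-0000-,1--001,1-000-,100-0-
  m37 ⊆ 100-0- [E]
  m41 ⊆ -0-001,1--001
  m47 ⊆ 101111 [E]
  m48 ⊆ 1-000- [E]
  m49 ⊆ --0001,1--001,1-000-
  m54 ⊆ 110110 [E]
  m57 ⊆ 1--001,111-01
  m60 ⊆ 11110- [E]
  m61 ⊆ 111-01,11110-
E = {0010-1, 001100, 01-010, 0101-1, 1-000-, 100-0-, 101111, 110110, 11110-}
Petrick residual → --0001, -0000-, 1--001
Cover = c'd'e'f + b'c'd'e' + a'b'cd'f + a'b'cde'f' + a'bd'ef' + a'bc'df + ad'e'f + ac'd'e' + ab'c'e' + ab'cdef + abc'def' + abcde'  |cover|=12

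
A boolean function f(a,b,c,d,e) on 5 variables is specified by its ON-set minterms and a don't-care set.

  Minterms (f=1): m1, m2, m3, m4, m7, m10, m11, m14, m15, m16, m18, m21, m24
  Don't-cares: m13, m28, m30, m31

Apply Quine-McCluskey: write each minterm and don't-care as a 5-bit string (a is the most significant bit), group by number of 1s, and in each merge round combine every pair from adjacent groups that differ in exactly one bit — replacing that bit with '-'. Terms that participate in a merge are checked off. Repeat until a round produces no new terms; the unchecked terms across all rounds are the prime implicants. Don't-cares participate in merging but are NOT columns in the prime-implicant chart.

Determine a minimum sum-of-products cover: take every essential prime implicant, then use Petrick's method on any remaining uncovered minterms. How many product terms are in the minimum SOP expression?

[col 0] 00001*, 00010*, 00011*, 00100, 00111*, 01010*, 01011*, 01101*, 01110*, 01111*, 10000*, 10010*, 10101, 11000*, 11100*, 11110*, 11111*
[col 1] -0010, -1110*, -1111*, 0-010*, 0-011*, 0-111*, 00-11*, 000-1, 0001-*, 01-10*, 01-11*, 0101-*, 011-1, 0111-*, 1-000, 100-0, 11-00, 111-0, 1111-*
[col 2] -111-, 0--11, 0-01-, 01-1-
Prime implicants: -0010, -111-, 0--11, 0-01-, 000-1, 00100, 01-1-, 011-1, 1-000, 100-0, 10101, 11-00, 111-0
PI chart (minterm → PIs covering it):
  1 | 000-1  (sole → essential)
  2 | -0010,0-01-
  3 | 0--11,0-01-,000-1
  4 | 00100  (sole → essential)
  7 | 0--11  (sole → essential)
  10 | 0-01-,01-1-
  11 | 0--11,0-01-,01-1-
  14 | -111-,01-1-
  15 | -111-,0--11,01-1-,011-1
  16 | 1-000,100-0
  18 | -0010,100-0
  21 | 10101  (sole → essential)
  24 | 1-000,11-00
Essential prime implicants: 0--11, 000-1, 00100, 10101
Petrick residual → -0010, 01-1-, 1-000
Minimum SOP uses 7 PIs: b'c'de' + a'de + a'b'c'e + a'b'cd'e' + a'bd + ac'd'e' + ab'cd'e

7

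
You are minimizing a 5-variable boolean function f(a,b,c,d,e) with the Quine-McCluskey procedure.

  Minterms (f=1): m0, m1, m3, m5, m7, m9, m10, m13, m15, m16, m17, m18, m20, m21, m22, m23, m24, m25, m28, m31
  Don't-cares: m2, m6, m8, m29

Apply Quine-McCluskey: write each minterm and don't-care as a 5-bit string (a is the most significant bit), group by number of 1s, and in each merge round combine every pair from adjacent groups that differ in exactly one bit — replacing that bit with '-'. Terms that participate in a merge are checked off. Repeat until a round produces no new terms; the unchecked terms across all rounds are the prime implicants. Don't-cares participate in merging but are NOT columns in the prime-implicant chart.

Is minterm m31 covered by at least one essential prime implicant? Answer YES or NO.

YES

[col 0] 00000*, 00001*, 00010*, 00011*, 00101*, 00110*, 00111*, 01000*, 01001*, 01010*, 01101*, 01111*, 10000*, 10001*, 10010*, 10100*, 10101*, 10110*, 10111*, 11000*, 11001*, 11100*, 11101*, 11111*
[col 1] -0000*, -0001*, -0010*, -0101*, -0110*, -0111*, -1000*, -1001*, -1101*, -1111*, 0-000*, 0-001*, 0-010*, 0-101*, 0-111*, 00-01*, 00-10*, 00-11*, 000-0*, 000-1*, 0000-*, 0001-*, 001-1*, 0011-*, 01-01*, 010-0*, 0100-*, 011-1*, 1-000*, 1-001*, 1-100*, 1-101*, 1-111*, 10-00*, 10-01*, 10-10*, 100-0*, 1000-*, 101-0*, 101-1*, 1010-*, 1011-*, 11-00*, 11-01*, 1100-*, 111-1*, 1110-*
[col 2] --000*, --001*, --101*, --111*, -0-01*, -0-10, -00-0, -000-*, -01-1*, -011-, -1-01*, -100-*, -11-1*, 0--01*, 0-0-0, 0-00-*, 0-1-1*, 00--1, 00-1-, 000--, 1--00*, 1--01*, 1-00-*, 1-1-1*, 1-10-*, 10--0, 10-0-*, 101--, 11-0-*
[col 3] ---01, --00-, --1-1, 1--0-
Prime implicants: ---01, --00-, --1-1, -0-10, -00-0, -011-, 0-0-0, 00--1, 00-1-, 000--, 1--0-, 10--0, 101--
PI chart (minterm → PIs covering it):
  0 | --00-,-00-0,0-0-0,000--
  1 | ---01,--00-,00--1,000--
  3 | 00--1,00-1-,000--
  5 | ---01,--1-1,00--1
  7 | --1-1,-011-,00--1,00-1-
  9 | ---01,--00-
  10 | 0-0-0  (sole → essential)
  13 | ---01,--1-1
  15 | --1-1  (sole → essential)
  16 | --00-,-00-0,1--0-,10--0
  17 | ---01,--00-,1--0-
  18 | -0-10,-00-0,10--0
  20 | 1--0-,10--0,101--
  21 | ---01,--1-1,1--0-,101--
  22 | -0-10,-011-,10--0,101--
  23 | --1-1,-011-,101--
  24 | --00-,1--0-
  25 | ---01,--00-,1--0-
  28 | 1--0-  (sole → essential)
  31 | --1-1  (sole → essential)
Essential prime implicants: --1-1, 0-0-0, 1--0-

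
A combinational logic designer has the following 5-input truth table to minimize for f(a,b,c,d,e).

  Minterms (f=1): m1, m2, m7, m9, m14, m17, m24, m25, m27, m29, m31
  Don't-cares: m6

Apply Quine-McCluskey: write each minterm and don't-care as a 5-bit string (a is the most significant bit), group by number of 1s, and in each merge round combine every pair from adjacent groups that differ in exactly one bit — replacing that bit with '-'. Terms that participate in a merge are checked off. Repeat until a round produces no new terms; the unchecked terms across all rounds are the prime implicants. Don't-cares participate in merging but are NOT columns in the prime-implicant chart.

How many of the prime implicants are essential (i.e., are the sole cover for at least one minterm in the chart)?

6

[col 0] 00001*, 00010*, 00110*, 00111*, 01001*, 01110*, 10001*, 11000*, 11001*, 11011*, 11101*, 11111*
[col 1] -0001*, -1001*, 0-001*, 0-110, 00-10, 0011-, 1-001*, 11-01*, 11-11*, 110-1*, 1100-, 111-1*
[col 2] --001, 11--1
Prime implicants: --001, 0-110, 00-10, 0011-, 11--1, 1100-
PI chart (minterm → PIs covering it):
  1 | --001  (sole → essential)
  2 | 00-10  (sole → essential)
  7 | 0011-  (sole → essential)
  9 | --001  (sole → essential)
  14 | 0-110  (sole → essential)
  17 | --001  (sole → essential)
  24 | 1100-  (sole → essential)
  25 | --001,11--1,1100-
  27 | 11--1  (sole → essential)
  29 | 11--1  (sole → essential)
  31 | 11--1  (sole → essential)
Essential prime implicants: --001, 0-110, 00-10, 0011-, 11--1, 1100-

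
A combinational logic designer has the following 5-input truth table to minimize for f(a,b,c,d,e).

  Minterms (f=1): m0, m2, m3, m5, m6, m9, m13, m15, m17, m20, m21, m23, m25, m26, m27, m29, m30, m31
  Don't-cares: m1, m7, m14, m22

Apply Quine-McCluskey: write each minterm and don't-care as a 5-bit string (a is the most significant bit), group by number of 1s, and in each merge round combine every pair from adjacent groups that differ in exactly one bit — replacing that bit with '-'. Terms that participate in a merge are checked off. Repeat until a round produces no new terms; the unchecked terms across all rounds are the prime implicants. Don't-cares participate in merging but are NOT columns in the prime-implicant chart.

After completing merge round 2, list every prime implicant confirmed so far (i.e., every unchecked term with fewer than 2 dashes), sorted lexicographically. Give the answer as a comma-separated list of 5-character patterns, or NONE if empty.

size-2^0 implicants → 00000(✓)  00001(✓)  00010(✓)  00011(✓)  00101(✓)  00110(✓)  00111(✓)  01001(✓)  01101(✓)  01110(✓)  01111(✓)  10001(✓)  10100(✓)  10101(✓)  10110(✓)  10111(✓)  11001(✓)  11010(✓)  11011(✓)  11101(✓)  11110(✓)  11111(✓)
size-2^1 implicants → -0001(✓)  -0101(✓)  -0110(✓)  -0111(✓)  -1001(✓)  -1101(✓)  -1110(✓)  -1111(✓)  0-001(✓)  0-101(✓)  0-110(✓)  0-111(✓)  00-01(✓)  00-10(✓)  00-11(✓)  000-0(✓)  000-1(✓)  0000-(✓)  0001-(✓)  001-1(✓)  0011-(✓)  01-01(✓)  011-1(✓)  0111-(✓)  1-001(✓)  1-101(✓)  1-110(✓)  1-111(✓)  10-01(✓)  101-0(✓)  101-1(✓)  1010-(✓)  1011-(✓)  11-01(✓)  11-10(✓)  11-11(✓)  110-1(✓)  1101-(✓)  111-1(✓)  1111-(✓)
size-2^2 implicants → --001(✓)  --101(✓)  --110(✓)  --111(✓)  -0-01(✓)  -01-1(✓)  -011-(✓)  -1-01(✓)  -11-1(✓)  -111-(✓)  0--01(✓)  0-1-1(✓)  0-11-(✓)  00--1  00-1-  000--  1--01(✓)  1-1-1(✓)  1-11-(✓)  101--  11--1  11-1-
size-2^3 implicants → ---01  --1-1  --11-
Unchecked terms (primes): ---01, --1-1, --11-, 00--1, 00-1-, 000--, 101--, 11--1, 11-1-

NONE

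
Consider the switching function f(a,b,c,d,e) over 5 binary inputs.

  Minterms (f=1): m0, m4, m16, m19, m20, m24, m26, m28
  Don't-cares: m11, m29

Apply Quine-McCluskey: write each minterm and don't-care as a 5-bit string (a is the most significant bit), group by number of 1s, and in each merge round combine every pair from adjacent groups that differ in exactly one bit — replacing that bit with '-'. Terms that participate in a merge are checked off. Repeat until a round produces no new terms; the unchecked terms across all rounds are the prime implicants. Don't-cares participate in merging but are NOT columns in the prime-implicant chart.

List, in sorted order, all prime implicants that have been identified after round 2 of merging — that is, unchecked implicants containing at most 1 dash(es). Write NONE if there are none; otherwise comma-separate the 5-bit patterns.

01011, 10011, 110-0, 1110-

Round 0: 00000✓ 00100✓ 01011 10000✓ 10011 10100✓ 11000✓ 11010✓ 11100✓ 11101✓
Round 1: -0000✓ -0100✓ 00-00✓ 1-000✓ 1-100✓ 10-00✓ 11-00✓ 110-0 1110-
Round 2: -0-00 1--00
PIs = {-0-00, 01011, 1--00, 10011, 110-0, 1110-}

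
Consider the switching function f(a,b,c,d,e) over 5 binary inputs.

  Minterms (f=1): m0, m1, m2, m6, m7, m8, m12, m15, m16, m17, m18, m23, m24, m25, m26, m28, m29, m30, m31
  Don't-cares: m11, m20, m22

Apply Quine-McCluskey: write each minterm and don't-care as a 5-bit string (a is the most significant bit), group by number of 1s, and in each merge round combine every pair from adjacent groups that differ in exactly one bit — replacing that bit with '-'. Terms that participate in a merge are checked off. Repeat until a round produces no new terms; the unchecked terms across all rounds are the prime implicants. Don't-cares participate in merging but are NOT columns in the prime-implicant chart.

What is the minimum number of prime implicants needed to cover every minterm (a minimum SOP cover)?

6

[col 0] 00000*, 00001*, 00010*, 00110*, 00111*, 01000*, 01011*, 01100*, 01111*, 10000*, 10001*, 10010*, 10100*, 10110*, 10111*, 11000*, 11001*, 11010*, 11100*, 11101*, 11110*, 11111*
[col 1] -0000*, -0001*, -0010*, -0110*, -0111*, -1000*, -1100*, -1111*, 0-000*, 0-111*, 00-10*, 000-0*, 0000-*, 0011-*, 01-00*, 01-11, 1-000*, 1-001*, 1-010*, 1-100*, 1-110*, 1-111*, 10-00*, 10-10*, 100-0*, 1000-*, 101-0*, 1011-*, 11-00*, 11-01*, 11-10*, 110-0*, 1100-*, 111-0*, 111-1*, 1110-*, 1111-*
[col 2] --000, --111, -0-10, -00-0, -000-, -011-, -1-00, 1--00*, 1--10*, 1-0-0*, 1-00-, 1-1-0*, 1-11-, 10--0*, 11--0*, 11-0-, 111--
[col 3] 1---0
Prime implicants: --000, --111, -0-10, -00-0, -000-, -011-, -1-00, 01-11, 1---0, 1-00-, 1-11-, 11-0-, 111--
PI chart (minterm → PIs covering it):
  0 | --000,-00-0,-000-
  1 | -000-  (sole → essential)
  2 | -0-10,-00-0
  6 | -0-10,-011-
  7 | --111,-011-
  8 | --000,-1-00
  12 | -1-00  (sole → essential)
  15 | --111,01-11
  16 | --000,-00-0,-000-,1---0,1-00-
  17 | -000-,1-00-
  18 | -0-10,-00-0,1---0
  23 | --111,-011-,1-11-
  24 | --000,-1-00,1---0,1-00-,11-0-
  25 | 1-00-,11-0-
  26 | 1---0  (sole → essential)
  28 | -1-00,1---0,11-0-,111--
  29 | 11-0-,111--
  30 | 1---0,1-11-,111--
  31 | --111,1-11-,111--
Essential prime implicants: -000-, -1-00, 1---0
Petrick residual → --111, -0-10, 11-0-
Minimum SOP uses 6 PIs: cde + b'de' + b'c'd' + bd'e' + ae' + abd'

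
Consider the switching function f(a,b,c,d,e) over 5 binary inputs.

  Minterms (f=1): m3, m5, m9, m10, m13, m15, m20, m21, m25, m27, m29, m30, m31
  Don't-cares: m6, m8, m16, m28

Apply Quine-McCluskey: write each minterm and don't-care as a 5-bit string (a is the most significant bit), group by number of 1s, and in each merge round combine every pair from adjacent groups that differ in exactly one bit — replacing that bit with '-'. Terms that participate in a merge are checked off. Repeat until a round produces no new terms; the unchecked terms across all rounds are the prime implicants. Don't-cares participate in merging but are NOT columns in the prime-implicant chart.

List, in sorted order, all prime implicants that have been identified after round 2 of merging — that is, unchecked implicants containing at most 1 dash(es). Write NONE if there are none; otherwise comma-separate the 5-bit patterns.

[col 0] 00011, 00101*, 00110, 01000*, 01001*, 01010*, 01101*, 01111*, 10000*, 10100*, 10101*, 11001*, 11011*, 11100*, 11101*, 11110*, 11111*
[col 1] -0101*, -1001*, -1101*, -1111*, 0-101*, 01-01*, 010-0, 0100-, 011-1*, 1-100*, 1-101*, 10-00, 1010-*, 11-01*, 11-11*, 110-1*, 111-0*, 111-1*, 1110-*, 1111-*
[col 2] --101, -1-01, -11-1, 1-10-, 11--1, 111--
Prime implicants: --101, -1-01, -11-1, 00011, 00110, 010-0, 0100-, 1-10-, 10-00, 11--1, 111--

00011, 00110, 010-0, 0100-, 10-00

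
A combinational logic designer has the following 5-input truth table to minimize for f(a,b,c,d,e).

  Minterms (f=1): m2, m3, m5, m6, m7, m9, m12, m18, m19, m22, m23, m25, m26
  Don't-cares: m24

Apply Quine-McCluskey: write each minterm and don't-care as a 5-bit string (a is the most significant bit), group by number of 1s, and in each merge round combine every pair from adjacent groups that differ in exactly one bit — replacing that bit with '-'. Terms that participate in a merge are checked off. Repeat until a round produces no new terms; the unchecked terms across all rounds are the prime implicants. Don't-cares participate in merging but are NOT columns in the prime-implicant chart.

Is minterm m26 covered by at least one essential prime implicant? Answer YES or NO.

[col 0] 00010*, 00011*, 00101*, 00110*, 00111*, 01001*, 01100, 10010*, 10011*, 10110*, 10111*, 11000*, 11001*, 11010*
[col 1] -0010*, -0011*, -0110*, -0111*, -1001, 00-10*, 00-11*, 0001-*, 001-1, 0011-*, 1-010, 10-10*, 10-11*, 1001-*, 1011-*, 110-0, 1100-
[col 2] -0-10*, -0-11*, -001-*, -011-*, 00-1-*, 10-1-*
[col 3] -0-1-
Prime implicants: -0-1-, -1001, 001-1, 01100, 1-010, 110-0, 1100-
PI chart (minterm → PIs covering it):
  2 | -0-1-  (sole → essential)
  3 | -0-1-  (sole → essential)
  5 | 001-1  (sole → essential)
  6 | -0-1-  (sole → essential)
  7 | -0-1-,001-1
  9 | -1001  (sole → essential)
  12 | 01100  (sole → essential)
  18 | -0-1-,1-010
  19 | -0-1-  (sole → essential)
  22 | -0-1-  (sole → essential)
  23 | -0-1-  (sole → essential)
  25 | -1001,1100-
  26 | 1-010,110-0
Essential prime implicants: -0-1-, -1001, 001-1, 01100

NO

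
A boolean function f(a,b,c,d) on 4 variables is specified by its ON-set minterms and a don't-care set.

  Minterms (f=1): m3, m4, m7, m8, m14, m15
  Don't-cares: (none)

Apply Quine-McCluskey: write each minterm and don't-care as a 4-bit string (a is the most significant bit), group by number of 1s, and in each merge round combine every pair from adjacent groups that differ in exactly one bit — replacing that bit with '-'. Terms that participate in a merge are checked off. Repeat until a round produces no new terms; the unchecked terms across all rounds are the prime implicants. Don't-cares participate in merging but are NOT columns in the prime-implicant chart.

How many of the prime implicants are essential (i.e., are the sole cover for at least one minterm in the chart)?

4

[col 0] 0011*, 0100, 0111*, 1000, 1110*, 1111*
[col 1] -111, 0-11, 111-
Prime implicants: -111, 0-11, 0100, 1000, 111-
PI chart (minterm → PIs covering it):
  3 | 0-11  (sole → essential)
  4 | 0100  (sole → essential)
  7 | -111,0-11
  8 | 1000  (sole → essential)
  14 | 111-  (sole → essential)
  15 | -111,111-
Essential prime implicants: 0-11, 0100, 1000, 111-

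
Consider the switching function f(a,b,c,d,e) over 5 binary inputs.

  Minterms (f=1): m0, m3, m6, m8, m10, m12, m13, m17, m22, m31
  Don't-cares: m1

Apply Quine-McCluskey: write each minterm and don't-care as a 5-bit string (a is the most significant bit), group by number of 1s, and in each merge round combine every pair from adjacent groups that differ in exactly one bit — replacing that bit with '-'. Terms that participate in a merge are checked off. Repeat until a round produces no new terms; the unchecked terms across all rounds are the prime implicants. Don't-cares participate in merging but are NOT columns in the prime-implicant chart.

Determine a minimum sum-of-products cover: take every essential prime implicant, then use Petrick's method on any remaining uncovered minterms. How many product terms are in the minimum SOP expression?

[col 0] 00000*, 00001*, 00011*, 00110*, 01000*, 01010*, 01100*, 01101*, 10001*, 10110*, 11111
[col 1] -0001, -0110, 0-000, 000-1, 0000-, 01-00, 010-0, 0110-
Prime implicants: -0001, -0110, 0-000, 000-1, 0000-, 01-00, 010-0, 0110-, 11111
PI chart (minterm → PIs covering it):
  0 | 0-000,0000-
  3 | 000-1  (sole → essential)
  6 | -0110  (sole → essential)
  8 | 0-000,01-00,010-0
  10 | 010-0  (sole → essential)
  12 | 01-00,0110-
  13 | 0110-  (sole → essential)
  17 | -0001  (sole → essential)
  22 | -0110  (sole → essential)
  31 | 11111  (sole → essential)
Essential prime implicants: -0001, -0110, 000-1, 010-0, 0110-, 11111
Petrick residual → 0-000
Minimum SOP uses 7 PIs: b'c'd'e + b'cde' + a'c'd'e' + a'b'c'e + a'bc'e' + a'bcd' + abcde

7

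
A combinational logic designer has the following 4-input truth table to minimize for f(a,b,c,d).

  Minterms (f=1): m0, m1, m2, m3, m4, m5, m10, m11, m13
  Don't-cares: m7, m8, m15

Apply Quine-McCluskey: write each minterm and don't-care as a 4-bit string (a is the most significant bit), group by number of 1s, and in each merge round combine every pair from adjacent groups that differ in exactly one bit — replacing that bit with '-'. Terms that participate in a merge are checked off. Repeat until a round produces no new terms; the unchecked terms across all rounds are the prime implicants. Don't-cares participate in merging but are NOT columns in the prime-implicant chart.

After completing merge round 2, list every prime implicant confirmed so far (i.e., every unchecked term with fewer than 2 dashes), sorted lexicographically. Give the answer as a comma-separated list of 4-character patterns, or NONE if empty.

NONE

Round 0: 0000✓ 0001✓ 0010✓ 0011✓ 0100✓ 0101✓ 0111✓ 1000✓ 1010✓ 1011✓ 1101✓ 1111✓
Round 1: -000✓ -010✓ -011✓ -101✓ -111✓ 0-00✓ 0-01✓ 0-11✓ 00-0✓ 00-1✓ 000-✓ 001-✓ 01-1✓ 010-✓ 1-11✓ 10-0✓ 101-✓ 11-1✓
Round 2: --11 -0-0 -01- -1-1 0--1 0-0- 00--
PIs = {--11, -0-0, -01-, -1-1, 0--1, 0-0-, 00--}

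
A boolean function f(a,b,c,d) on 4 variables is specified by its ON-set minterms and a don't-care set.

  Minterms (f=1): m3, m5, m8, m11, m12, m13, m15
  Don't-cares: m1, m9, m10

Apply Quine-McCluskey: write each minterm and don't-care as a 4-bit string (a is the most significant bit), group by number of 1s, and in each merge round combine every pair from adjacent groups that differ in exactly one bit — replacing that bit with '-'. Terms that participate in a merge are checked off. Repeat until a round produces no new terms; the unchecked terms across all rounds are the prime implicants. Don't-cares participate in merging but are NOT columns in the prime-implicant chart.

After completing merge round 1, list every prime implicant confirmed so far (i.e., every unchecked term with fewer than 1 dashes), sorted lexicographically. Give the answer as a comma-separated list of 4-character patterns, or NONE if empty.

Round 0: 0001✓ 0011✓ 0101✓ 1000✓ 1001✓ 1010✓ 1011✓ 1100✓ 1101✓ 1111✓
Round 1: -001✓ -011✓ -101✓ 0-01✓ 00-1✓ 1-00✓ 1-01✓ 1-11✓ 10-0✓ 10-1✓ 100-✓ 101-✓ 11-1✓ 110-✓
Round 2: --01 -0-1 1--1 1-0- 10--
PIs = {--01, -0-1, 1--1, 1-0-, 10--}

NONE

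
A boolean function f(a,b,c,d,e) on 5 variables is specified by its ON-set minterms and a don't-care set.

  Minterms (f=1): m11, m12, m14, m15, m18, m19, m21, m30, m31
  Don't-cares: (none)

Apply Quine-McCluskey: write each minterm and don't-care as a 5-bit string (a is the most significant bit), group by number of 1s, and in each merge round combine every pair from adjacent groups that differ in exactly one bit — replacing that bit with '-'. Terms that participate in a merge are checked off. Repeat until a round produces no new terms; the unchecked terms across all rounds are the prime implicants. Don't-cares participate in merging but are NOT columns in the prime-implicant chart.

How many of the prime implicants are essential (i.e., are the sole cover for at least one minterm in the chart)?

size-2^0 implicants → 01011(✓)  01100(✓)  01110(✓)  01111(✓)  10010(✓)  10011(✓)  10101  11110(✓)  11111(✓)
size-2^1 implicants → -1110(✓)  -1111(✓)  01-11  011-0  0111-(✓)  1001-  1111-(✓)
size-2^2 implicants → -111-
Unchecked terms (primes): -111-, 01-11, 011-0, 1001-, 10101
Minterm coverage:
  m11 ⊆ 01-11 [E]
  m12 ⊆ 011-0 [E]
  m14 ⊆ -111-,011-0
  m15 ⊆ -111-,01-11
  m18 ⊆ 1001- [E]
  m19 ⊆ 1001- [E]
  m21 ⊆ 10101 [E]
  m30 ⊆ -111- [E]
  m31 ⊆ -111- [E]
E = {-111-, 01-11, 011-0, 1001-, 10101}

5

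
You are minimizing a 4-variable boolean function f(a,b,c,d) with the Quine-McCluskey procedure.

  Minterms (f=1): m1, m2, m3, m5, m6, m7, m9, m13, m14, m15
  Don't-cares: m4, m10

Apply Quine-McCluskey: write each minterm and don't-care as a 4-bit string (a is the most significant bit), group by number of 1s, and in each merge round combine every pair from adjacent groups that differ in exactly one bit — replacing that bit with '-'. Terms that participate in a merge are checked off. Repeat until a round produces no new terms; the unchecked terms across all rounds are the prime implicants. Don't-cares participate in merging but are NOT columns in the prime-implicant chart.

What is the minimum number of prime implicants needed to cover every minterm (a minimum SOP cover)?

3

[col 0] 0001*, 0010*, 0011*, 0100*, 0101*, 0110*, 0111*, 1001*, 1010*, 1101*, 1110*, 1111*
[col 1] -001*, -010*, -101*, -110*, -111*, 0-01*, 0-10*, 0-11*, 00-1*, 001-*, 01-0*, 01-1*, 010-*, 011-*, 1-01*, 1-10*, 11-1*, 111-*
[col 2] --01, --10, -1-1, -11-, 0--1, 0-1-, 01--
Prime implicants: --01, --10, -1-1, -11-, 0--1, 0-1-, 01--
PI chart (minterm → PIs covering it):
  1 | --01,0--1
  2 | --10,0-1-
  3 | 0--1,0-1-
  5 | --01,-1-1,0--1,01--
  6 | --10,-11-,0-1-,01--
  7 | -1-1,-11-,0--1,0-1-,01--
  9 | --01  (sole → essential)
  13 | --01,-1-1
  14 | --10,-11-
  15 | -1-1,-11-
Essential prime implicants: --01
Petrick residual → -11-, 0-1-
Minimum SOP uses 3 PIs: c'd + bc + a'c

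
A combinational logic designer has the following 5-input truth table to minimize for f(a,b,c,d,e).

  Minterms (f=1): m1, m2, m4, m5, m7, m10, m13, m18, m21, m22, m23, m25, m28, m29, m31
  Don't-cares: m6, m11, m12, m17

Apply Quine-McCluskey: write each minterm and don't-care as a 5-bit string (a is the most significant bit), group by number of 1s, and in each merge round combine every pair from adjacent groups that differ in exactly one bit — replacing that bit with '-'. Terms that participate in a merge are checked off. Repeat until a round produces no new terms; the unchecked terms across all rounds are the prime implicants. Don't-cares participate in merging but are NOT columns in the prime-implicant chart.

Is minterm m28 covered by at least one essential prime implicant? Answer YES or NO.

Round 0: 00001✓ 00010✓ 00100✓ 00101✓ 00110✓ 00111✓ 01010✓ 01011✓ 01100✓ 01101✓ 10001✓ 10010✓ 10101✓ 10110✓ 10111✓ 11001✓ 11100✓ 11101✓ 11111✓
Round 1: -0001✓ -0010✓ -0101✓ -0110✓ -0111✓ -1100✓ -1101✓ 0-010 0-100✓ 0-101✓ 00-01✓ 00-10✓ 001-0✓ 001-1✓ 0010-✓ 0011-✓ 0101- 0110-✓ 1-001✓ 1-101✓ 1-111✓ 10-01✓ 10-10✓ 101-1✓ 1011-✓ 11-01✓ 111-1✓ 1110-✓
Round 2: --101 -0-01 -0-10 -01-1 -011- -110- 0-10- 001-- 1--01 1-1-1
PIs = {--101, -0-01, -0-10, -01-1, -011-, -110-, 0-010, 0-10-, 001--, 0101-, 1--01, 1-1-1}
Coverage chart:
  m1: -0-01 ←essential
  m2: -0-10,0-010
  m4: 0-10-,001--
  m5: --101,-0-01,-01-1,0-10-,001--
  m7: -01-1,-011-,001--
  m10: 0-010,0101-
  m13: --101,-110-,0-10-
  m18: -0-10 ←essential
  m21: --101,-0-01,-01-1,1--01,1-1-1
  m22: -0-10,-011-
  m23: -01-1,-011-,1-1-1
  m25: 1--01 ←essential
  m28: -110- ←essential
  m29: --101,-110-,1--01,1-1-1
  m31: 1-1-1 ←essential
Essential: -0-01, -0-10, -110-, 1--01, 1-1-1

YES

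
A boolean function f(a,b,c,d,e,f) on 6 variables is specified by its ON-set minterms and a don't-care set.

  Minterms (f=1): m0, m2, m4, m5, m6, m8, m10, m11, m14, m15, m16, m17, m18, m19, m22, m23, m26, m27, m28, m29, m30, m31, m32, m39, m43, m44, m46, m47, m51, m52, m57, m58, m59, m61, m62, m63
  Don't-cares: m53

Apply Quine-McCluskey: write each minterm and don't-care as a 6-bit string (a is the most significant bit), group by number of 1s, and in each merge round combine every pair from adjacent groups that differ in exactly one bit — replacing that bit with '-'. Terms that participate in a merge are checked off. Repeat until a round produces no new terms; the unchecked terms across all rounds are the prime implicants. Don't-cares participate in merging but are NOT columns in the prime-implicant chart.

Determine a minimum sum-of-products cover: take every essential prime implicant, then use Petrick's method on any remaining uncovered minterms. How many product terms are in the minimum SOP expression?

Round 0: 000000✓ 000010✓ 000100✓ 000101✓ 000110✓ 001000✓ 001010✓ 001011✓ 001110✓ 001111✓ 010000✓ 010001✓ 010010✓ 010011✓ 010110✓ 010111✓ 011010✓ 011011✓ 011100✓ 011101✓ 011110✓ 011111✓ 100000✓ 100111✓ 101011✓ 101100✓ 101110✓ 101111✓ 110011✓ 110100✓ 110101✓ 111001✓ 111010✓ 111011✓ 111101✓ 111110✓ 111111✓
Round 1: -00000 -01011✓ -01110✓ -01111✓ -10011✓ -11010✓ -11011✓ -11101✓ -11110✓ -11111✓ 0-0000✓ 0-0010✓ 0-0110✓ 0-1010✓ 0-1011✓ 0-1110✓ 0-1111✓ 00-000✓ 00-010✓ 00-110✓ 000-00✓ 000-10✓ 0000-0✓ 0001-0✓ 00010- 001-10✓ 001-11✓ 0010-0✓ 00101-✓ 00111-✓ 01-010✓ 01-011✓ 01-110✓ 01-111✓ 010-10✓ 010-11✓ 0100-0✓ 0100-1✓ 01000-✓ 01001-✓ 01011-✓ 011-10✓ 011-11✓ 01101-✓ 0111-0✓ 0111-1✓ 01110-✓ 01111-✓ 1-1011✓ 1-1110✓ 1-1111✓ 10-111 101-11✓ 1011-0 10111-✓ 11-011✓ 11-101 11010- 111-01✓ 111-10✓ 111-11✓ 1110-1✓ 11101-✓ 1111-1✓ 11111-✓
Round 2: --1011✓ --1110✓ --1111✓ -01-11✓ -0111-✓ -1-011 -11-10✓ -11-11✓ -1101-✓ -111-1 -1111-✓ 0--010✓ 0--110✓ 0-0-10✓ 0-00-0 0-1-10✓ 0-1-11✓ 0-101-✓ 0-111-✓ 00--10✓ 00-0-0 000--0 001-1-✓ 01--10✓ 01--11✓ 01-01-✓ 01-11-✓ 010-1-✓ 0100-- 011-1-✓ 0111-- 1-1-11✓ 1-111-✓ 111--1 111-1-✓
Round 3: --1-11 --111- -11-1- 0---10 0-1-1- 01--1-
PIs = {--1-11, --111-, -00000, -1-011, -11-1-, -111-1, 0---10, 0-00-0, 0-1-1-, 00-0-0, 000--0, 00010-, 01--1-, 0100--, 0111--, 10-111, 1011-0, 11-101, 11010-, 111--1}
Coverage chart:
  m0: -00000,0-00-0,00-0-0,000--0
  m2: 0---10,0-00-0,00-0-0,000--0
  m4: 000--0,00010-
  m5: 00010- ←essential
  m6: 0---10,000--0
  m8: 00-0-0 ←essential
  m10: 0---10,0-1-1-,00-0-0
  m11: --1-11,0-1-1-
  m14: --111-,0---10,0-1-1-
  m15: --1-11,--111-,0-1-1-
  m16: 0-00-0,0100--
  m17: 0100-- ←essential
  m18: 0---10,0-00-0,01--1-,0100--
  m19: -1-011,01--1-,0100--
  m22: 0---10,01--1-
  m23: 01--1- ←essential
  m26: -11-1-,0---10,0-1-1-,01--1-
  m27: --1-11,-1-011,-11-1-,0-1-1-,01--1-
  m28: 0111-- ←essential
  m29: -111-1,0111--
  m30: --111-,-11-1-,0---10,0-1-1-,01--1-,0111--
  m31: --1-11,--111-,-11-1-,-111-1,0-1-1-,01--1-,0111--
  m32: -00000 ←essential
  m39: 10-111 ←essential
  m43: --1-11 ←essential
  m44: 1011-0 ←essential
  m46: --111-,1011-0
  m47: --1-11,--111-,10-111
  m51: -1-011 ←essential
  m52: 11010- ←essential
  m57: 111--1 ←essential
  m58: -11-1- ←essential
  m59: --1-11,-1-011,-11-1-,111--1
  m61: -111-1,11-101,111--1
  m62: --111-,-11-1-
  m63: --1-11,--111-,-11-1-,-111-1,111--1
Essential: --1-11, -00000, -1-011, -11-1-, 00-0-0, 00010-, 01--1-, 0100--, 0111--, 10-111, 1011-0, 11010-, 111--1
Petrick residual → 0---10
Min cover (14 terms): cef + b'c'd'e'f' + bd'ef + bce + a'ef' + a'b'd'f' + a'b'c'de' + a'be + a'bc'd' + a'bcd + ab'def + ab'cdf' + abc'de' + abcf

14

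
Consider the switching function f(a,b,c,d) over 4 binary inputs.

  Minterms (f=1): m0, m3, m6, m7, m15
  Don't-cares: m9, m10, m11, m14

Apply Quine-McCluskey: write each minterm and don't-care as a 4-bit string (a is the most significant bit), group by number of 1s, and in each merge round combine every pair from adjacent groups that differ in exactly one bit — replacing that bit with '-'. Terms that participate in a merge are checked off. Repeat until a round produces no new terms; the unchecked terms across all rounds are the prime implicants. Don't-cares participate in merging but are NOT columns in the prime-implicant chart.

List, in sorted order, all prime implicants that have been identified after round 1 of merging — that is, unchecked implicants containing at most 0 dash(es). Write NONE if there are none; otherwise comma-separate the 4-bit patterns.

0000

Round 0: 0000 0011✓ 0110✓ 0111✓ 1001✓ 1010✓ 1011✓ 1110✓ 1111✓
Round 1: -011✓ -110✓ -111✓ 0-11✓ 011-✓ 1-10✓ 1-11✓ 10-1 101-✓ 111-✓
Round 2: --11 -11- 1-1-
PIs = {--11, -11-, 0000, 1-1-, 10-1}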